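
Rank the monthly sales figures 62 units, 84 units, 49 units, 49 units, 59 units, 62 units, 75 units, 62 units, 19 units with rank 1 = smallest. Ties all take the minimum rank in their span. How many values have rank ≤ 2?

Sorted (ascending): 19, 49, 49, 59, 62, 62, 62, 75, 84
The 2 values of 49 occupy positions 2–3 → each gets rank 2.
The 3 values of 62 occupy positions 5–7 → each gets rank 5.
Ranks ≤ 2: {1, 2, 2} → 3 values.

3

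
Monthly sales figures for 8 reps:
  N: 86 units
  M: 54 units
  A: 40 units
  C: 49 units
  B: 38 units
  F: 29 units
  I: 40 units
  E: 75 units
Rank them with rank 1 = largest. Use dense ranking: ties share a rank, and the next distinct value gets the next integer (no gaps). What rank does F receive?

Sorted (descending): 86, 75, 54, 49, 40, 40, 38, 29
The 2 values of 40 share dense rank 5.
Remaining distinct values take the next consecutive integers.
F has value 29 units → rank 7.

7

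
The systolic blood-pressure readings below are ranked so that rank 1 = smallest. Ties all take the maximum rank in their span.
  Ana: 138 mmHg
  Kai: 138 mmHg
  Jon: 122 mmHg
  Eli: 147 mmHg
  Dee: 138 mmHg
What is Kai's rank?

4

Sorted (ascending): 122, 138, 138, 138, 147
The 3 values of 138 occupy positions 2–4 → each gets rank 4.
Kai has value 138 mmHg → rank 4.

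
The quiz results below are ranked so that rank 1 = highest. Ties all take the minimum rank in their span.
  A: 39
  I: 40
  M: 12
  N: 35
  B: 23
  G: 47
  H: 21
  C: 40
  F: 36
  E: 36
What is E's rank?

5

Sorted (descending): 47, 40, 40, 39, 36, 36, 35, 23, 21, 12
The 2 values of 40 occupy positions 2–3 → each gets rank 2.
The 2 values of 36 occupy positions 5–6 → each gets rank 5.
E has value 36 → rank 5.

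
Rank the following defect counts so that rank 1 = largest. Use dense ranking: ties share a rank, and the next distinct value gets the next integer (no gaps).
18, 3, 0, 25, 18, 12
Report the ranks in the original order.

Sorted (descending): 25, 18, 18, 12, 3, 0
The 2 values of 18 share dense rank 2.
Remaining distinct values take the next consecutive integers.

2, 4, 5, 1, 2, 3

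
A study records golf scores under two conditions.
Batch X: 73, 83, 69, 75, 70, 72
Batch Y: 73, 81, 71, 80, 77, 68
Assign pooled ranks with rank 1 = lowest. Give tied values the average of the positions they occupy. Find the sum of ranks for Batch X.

36.5

Sorted (ascending): 68, 69, 70, 71, 72, 73, 73, 75, 77, 80, 81, 83
The 2 values of 73 occupy positions 6–7 → average rank (6+7)/2 = 6.5.
Batch X values → pooled ranks: 73→6.5, 83→12, 69→2, 75→8, 70→3, 72→5
Rank sum = 6.5 + 12 + 2 + 8 + 3 + 5 = 36.5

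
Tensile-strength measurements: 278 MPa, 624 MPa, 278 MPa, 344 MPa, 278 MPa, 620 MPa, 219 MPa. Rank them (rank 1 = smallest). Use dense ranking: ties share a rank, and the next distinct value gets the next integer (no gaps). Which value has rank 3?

344

Sorted (ascending): 219, 278, 278, 278, 344, 620, 624
The 3 values of 278 share dense rank 2.
Remaining distinct values take the next consecutive integers.
Rank 3 → value 344.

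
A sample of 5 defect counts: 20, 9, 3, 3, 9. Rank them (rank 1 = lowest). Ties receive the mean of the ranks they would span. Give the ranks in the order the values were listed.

Sorted (ascending): 3, 3, 9, 9, 20
The 2 values of 3 occupy positions 1–2 → average rank (1+2)/2 = 1.5.
The 2 values of 9 occupy positions 3–4 → average rank (3+4)/2 = 3.5.

5, 3.5, 1.5, 1.5, 3.5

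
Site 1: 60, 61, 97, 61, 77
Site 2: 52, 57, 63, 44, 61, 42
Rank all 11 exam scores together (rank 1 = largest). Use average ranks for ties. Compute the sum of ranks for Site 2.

46

Sorted (descending): 97, 77, 63, 61, 61, 61, 60, 57, 52, 44, 42
The 3 values of 61 occupy positions 4–6 → average rank 5.
Site 2 values → pooled ranks: 52→9, 57→8, 63→3, 44→10, 61→5, 42→11
Rank sum = 9 + 8 + 3 + 10 + 5 + 11 = 46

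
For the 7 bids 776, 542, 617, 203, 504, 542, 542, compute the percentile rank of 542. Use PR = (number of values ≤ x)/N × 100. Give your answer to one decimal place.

N = 7.
Strictly below 542: 2. Equal to 542: 3.
PR = 5/7 × 100 = 71.4

71.4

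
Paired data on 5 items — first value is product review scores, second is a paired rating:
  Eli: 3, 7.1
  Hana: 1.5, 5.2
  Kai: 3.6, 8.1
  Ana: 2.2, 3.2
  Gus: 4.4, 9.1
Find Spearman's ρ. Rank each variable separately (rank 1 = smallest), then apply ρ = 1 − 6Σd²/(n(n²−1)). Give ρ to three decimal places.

Ranks of variable 1: 3, 1, 4, 2, 5
Ranks of variable 2: 3, 2, 4, 1, 5
d = r₁ − r₂: 0, -1, 0, 1, 0
d²: 0, 1, 0, 1, 0; Σd² = 2
ρ = 1 − 6·2/(5·24) = 1 − 12/120 = 0.900

0.900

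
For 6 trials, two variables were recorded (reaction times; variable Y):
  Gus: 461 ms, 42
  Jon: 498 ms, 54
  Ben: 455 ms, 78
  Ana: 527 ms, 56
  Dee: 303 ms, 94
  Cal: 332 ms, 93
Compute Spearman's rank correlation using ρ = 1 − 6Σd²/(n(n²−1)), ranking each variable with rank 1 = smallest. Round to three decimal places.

Ranks of variable 1: 4, 5, 3, 6, 1, 2
Ranks of variable 2: 1, 2, 4, 3, 6, 5
d = r₁ − r₂: 3, 3, -1, 3, -5, -3
d²: 9, 9, 1, 9, 25, 9; Σd² = 62
ρ = 1 − 6·62/(6·35) = 1 − 372/210 = -0.771

-0.771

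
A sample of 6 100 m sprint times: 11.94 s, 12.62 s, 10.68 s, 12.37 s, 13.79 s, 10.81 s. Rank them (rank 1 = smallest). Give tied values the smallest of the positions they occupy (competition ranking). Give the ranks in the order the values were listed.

Sorted (ascending): 10.68, 10.81, 11.94, 12.37, 12.62, 13.79
No ties — each value takes its position as its rank.

3, 5, 1, 4, 6, 2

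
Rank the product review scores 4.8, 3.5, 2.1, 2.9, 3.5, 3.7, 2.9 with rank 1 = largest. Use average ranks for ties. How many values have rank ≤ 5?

4

Sorted (descending): 4.8, 3.7, 3.5, 3.5, 2.9, 2.9, 2.1
The 2 values of 3.5 occupy positions 3–4 → average rank (3+4)/2 = 3.5.
The 2 values of 2.9 occupy positions 5–6 → average rank (5+6)/2 = 5.5.
Ranks ≤ 5: {1, 2, 3.5, 3.5} → 4 values.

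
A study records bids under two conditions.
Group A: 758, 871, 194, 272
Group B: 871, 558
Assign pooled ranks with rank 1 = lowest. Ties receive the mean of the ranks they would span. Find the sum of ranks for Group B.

8.5

Sorted (ascending): 194, 272, 558, 758, 871, 871
The 2 values of 871 occupy positions 5–6 → average rank (5+6)/2 = 5.5.
Group B values → pooled ranks: 871→5.5, 558→3
Rank sum = 5.5 + 3 = 8.5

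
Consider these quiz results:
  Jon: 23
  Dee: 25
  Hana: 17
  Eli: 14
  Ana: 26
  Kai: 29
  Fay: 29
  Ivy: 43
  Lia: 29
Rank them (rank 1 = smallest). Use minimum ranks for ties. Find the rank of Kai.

Sorted (ascending): 14, 17, 23, 25, 26, 29, 29, 29, 43
The 3 values of 29 occupy positions 6–8 → each gets rank 6.
Kai has value 29 → rank 6.

6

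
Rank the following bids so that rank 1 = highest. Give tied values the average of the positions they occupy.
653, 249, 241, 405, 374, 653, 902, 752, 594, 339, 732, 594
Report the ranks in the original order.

4.5, 11, 12, 8, 9, 4.5, 1, 2, 6.5, 10, 3, 6.5

Sorted (descending): 902, 752, 732, 653, 653, 594, 594, 405, 374, 339, 249, 241
The 2 values of 653 occupy positions 4–5 → average rank (4+5)/2 = 4.5.
The 2 values of 594 occupy positions 6–7 → average rank (6+7)/2 = 6.5.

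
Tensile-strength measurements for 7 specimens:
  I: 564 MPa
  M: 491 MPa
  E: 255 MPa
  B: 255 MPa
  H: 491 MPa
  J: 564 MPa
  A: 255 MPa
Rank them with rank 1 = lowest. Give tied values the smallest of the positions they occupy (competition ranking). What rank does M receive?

4

Sorted (ascending): 255, 255, 255, 491, 491, 564, 564
The 3 values of 255 occupy positions 1–3 → each gets rank 1.
The 2 values of 491 occupy positions 4–5 → each gets rank 4.
The 2 values of 564 occupy positions 6–7 → each gets rank 6.
M has value 491 MPa → rank 4.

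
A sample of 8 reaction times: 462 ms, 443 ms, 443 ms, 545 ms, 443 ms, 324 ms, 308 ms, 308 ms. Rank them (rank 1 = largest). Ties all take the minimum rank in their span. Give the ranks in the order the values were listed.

2, 3, 3, 1, 3, 6, 7, 7

Sorted (descending): 545, 462, 443, 443, 443, 324, 308, 308
The 3 values of 443 occupy positions 3–5 → each gets rank 3.
The 2 values of 308 occupy positions 7–8 → each gets rank 7.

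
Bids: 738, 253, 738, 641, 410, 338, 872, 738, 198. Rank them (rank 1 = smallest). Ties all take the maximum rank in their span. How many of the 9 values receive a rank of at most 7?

5

Sorted (ascending): 198, 253, 338, 410, 641, 738, 738, 738, 872
The 3 values of 738 occupy positions 6–8 → each gets rank 8.
Ranks ≤ 7: {1, 2, 3, 4, 5} → 5 values.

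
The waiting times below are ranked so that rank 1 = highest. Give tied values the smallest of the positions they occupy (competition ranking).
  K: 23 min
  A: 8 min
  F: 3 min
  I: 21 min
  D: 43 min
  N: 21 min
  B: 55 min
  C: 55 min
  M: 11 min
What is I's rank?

5

Sorted (descending): 55, 55, 43, 23, 21, 21, 11, 8, 3
The 2 values of 55 occupy positions 1–2 → each gets rank 1.
The 2 values of 21 occupy positions 5–6 → each gets rank 5.
I has value 21 min → rank 5.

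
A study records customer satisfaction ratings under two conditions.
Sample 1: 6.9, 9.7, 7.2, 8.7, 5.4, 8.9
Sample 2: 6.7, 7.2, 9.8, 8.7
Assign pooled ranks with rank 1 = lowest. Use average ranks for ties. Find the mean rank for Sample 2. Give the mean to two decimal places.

5.75

Sorted (ascending): 5.4, 6.7, 6.9, 7.2, 7.2, 8.7, 8.7, 8.9, 9.7, 9.8
The 2 values of 7.2 occupy positions 4–5 → average rank (4+5)/2 = 4.5.
The 2 values of 8.7 occupy positions 6–7 → average rank (6+7)/2 = 6.5.
Sample 2 values → pooled ranks: 6.7→2, 7.2→4.5, 9.8→10, 8.7→6.5
Mean rank = (2 + 4.5 + 10 + 6.5) / 4 = 5.75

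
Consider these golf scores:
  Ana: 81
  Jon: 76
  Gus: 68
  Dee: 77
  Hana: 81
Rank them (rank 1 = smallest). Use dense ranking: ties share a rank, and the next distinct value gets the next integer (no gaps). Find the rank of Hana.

Sorted (ascending): 68, 76, 77, 81, 81
The 2 values of 81 share dense rank 4.
Remaining distinct values take the next consecutive integers.
Hana has value 81 → rank 4.

4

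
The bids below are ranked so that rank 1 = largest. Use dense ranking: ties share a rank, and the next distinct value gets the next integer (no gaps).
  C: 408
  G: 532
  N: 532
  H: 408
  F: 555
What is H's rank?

Sorted (descending): 555, 532, 532, 408, 408
The 2 values of 532 share dense rank 2.
The 2 values of 408 share dense rank 3.
Remaining distinct values take the next consecutive integers.
H has value 408 → rank 3.

3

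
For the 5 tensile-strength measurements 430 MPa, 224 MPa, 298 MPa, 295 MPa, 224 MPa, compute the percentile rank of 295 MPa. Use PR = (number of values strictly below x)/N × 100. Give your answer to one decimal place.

40.0

N = 5.
Strictly below 295: 2. Equal to 295: 1.
PR = 2/5 × 100 = 40.0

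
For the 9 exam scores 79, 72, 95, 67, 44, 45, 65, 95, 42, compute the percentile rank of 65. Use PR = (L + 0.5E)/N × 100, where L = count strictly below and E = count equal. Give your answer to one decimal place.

38.9

N = 9.
Strictly below 65: 3. Equal to 65: 1.
PR = (3 + 0.5·1)/9 × 100 = 38.9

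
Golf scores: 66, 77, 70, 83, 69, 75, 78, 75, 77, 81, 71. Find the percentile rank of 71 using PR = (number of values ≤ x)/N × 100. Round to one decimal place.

N = 11.
Strictly below 71: 3. Equal to 71: 1.
PR = 4/11 × 100 = 36.4

36.4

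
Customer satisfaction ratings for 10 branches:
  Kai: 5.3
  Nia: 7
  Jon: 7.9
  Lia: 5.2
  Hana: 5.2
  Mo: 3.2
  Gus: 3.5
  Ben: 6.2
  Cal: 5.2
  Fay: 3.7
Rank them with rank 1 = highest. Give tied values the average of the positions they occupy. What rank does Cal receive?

6

Sorted (descending): 7.9, 7, 6.2, 5.3, 5.2, 5.2, 5.2, 3.7, 3.5, 3.2
The 3 values of 5.2 occupy positions 5–7 → average rank 6.
Cal has value 5.2 → rank 6.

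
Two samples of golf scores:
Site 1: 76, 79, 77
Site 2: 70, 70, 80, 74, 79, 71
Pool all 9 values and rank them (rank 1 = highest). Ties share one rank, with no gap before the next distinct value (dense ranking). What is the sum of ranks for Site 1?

9

Sorted (descending): 80, 79, 79, 77, 76, 74, 71, 70, 70
The 2 values of 79 share dense rank 2.
The 2 values of 70 share dense rank 7.
Remaining distinct values take the next consecutive integers.
Site 1 values → pooled ranks: 76→4, 79→2, 77→3
Rank sum = 4 + 2 + 3 = 9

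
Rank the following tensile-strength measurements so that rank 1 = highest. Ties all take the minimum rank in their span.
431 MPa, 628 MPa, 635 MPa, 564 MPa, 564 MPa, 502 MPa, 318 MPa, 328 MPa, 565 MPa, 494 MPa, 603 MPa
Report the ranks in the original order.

9, 2, 1, 5, 5, 7, 11, 10, 4, 8, 3

Sorted (descending): 635, 628, 603, 565, 564, 564, 502, 494, 431, 328, 318
The 2 values of 564 occupy positions 5–6 → each gets rank 5.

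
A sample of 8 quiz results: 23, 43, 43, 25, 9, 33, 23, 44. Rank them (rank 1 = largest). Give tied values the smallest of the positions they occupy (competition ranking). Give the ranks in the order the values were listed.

Sorted (descending): 44, 43, 43, 33, 25, 23, 23, 9
The 2 values of 43 occupy positions 2–3 → each gets rank 2.
The 2 values of 23 occupy positions 6–7 → each gets rank 6.

6, 2, 2, 5, 8, 4, 6, 1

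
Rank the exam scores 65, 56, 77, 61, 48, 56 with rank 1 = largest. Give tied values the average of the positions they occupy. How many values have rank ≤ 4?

3

Sorted (descending): 77, 65, 61, 56, 56, 48
The 2 values of 56 occupy positions 4–5 → average rank (4+5)/2 = 4.5.
Ranks ≤ 4: {1, 2, 3} → 3 values.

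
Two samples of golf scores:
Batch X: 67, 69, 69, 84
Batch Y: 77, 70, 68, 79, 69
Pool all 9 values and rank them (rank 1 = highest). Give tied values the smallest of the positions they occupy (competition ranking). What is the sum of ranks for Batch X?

20

Sorted (descending): 84, 79, 77, 70, 69, 69, 69, 68, 67
The 3 values of 69 occupy positions 5–7 → each gets rank 5.
Batch X values → pooled ranks: 67→9, 69→5, 69→5, 84→1
Rank sum = 9 + 5 + 5 + 1 = 20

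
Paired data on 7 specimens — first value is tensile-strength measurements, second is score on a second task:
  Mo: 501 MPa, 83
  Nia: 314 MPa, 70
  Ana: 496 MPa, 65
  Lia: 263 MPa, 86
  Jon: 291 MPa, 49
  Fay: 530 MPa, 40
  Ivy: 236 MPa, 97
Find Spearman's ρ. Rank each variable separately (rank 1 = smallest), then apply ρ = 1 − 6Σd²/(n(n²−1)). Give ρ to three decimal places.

Ranks of variable 1: 6, 4, 5, 2, 3, 7, 1
Ranks of variable 2: 5, 4, 3, 6, 2, 1, 7
d = r₁ − r₂: 1, 0, 2, -4, 1, 6, -6
d²: 1, 0, 4, 16, 1, 36, 36; Σd² = 94
ρ = 1 − 6·94/(7·48) = 1 − 564/336 = -0.679

-0.679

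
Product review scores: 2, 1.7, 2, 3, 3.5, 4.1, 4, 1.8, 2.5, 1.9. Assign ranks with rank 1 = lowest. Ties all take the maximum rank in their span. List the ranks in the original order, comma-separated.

Sorted (ascending): 1.7, 1.8, 1.9, 2, 2, 2.5, 3, 3.5, 4, 4.1
The 2 values of 2 occupy positions 4–5 → each gets rank 5.

5, 1, 5, 7, 8, 10, 9, 2, 6, 3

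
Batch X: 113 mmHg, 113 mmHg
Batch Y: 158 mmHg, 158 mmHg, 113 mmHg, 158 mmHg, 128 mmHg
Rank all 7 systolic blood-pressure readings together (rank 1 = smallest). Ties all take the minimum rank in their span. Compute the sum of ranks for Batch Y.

Sorted (ascending): 113, 113, 113, 128, 158, 158, 158
The 3 values of 113 occupy positions 1–3 → each gets rank 1.
The 3 values of 158 occupy positions 5–7 → each gets rank 5.
Batch Y values → pooled ranks: 158→5, 158→5, 113→1, 158→5, 128→4
Rank sum = 5 + 5 + 1 + 5 + 4 = 20

20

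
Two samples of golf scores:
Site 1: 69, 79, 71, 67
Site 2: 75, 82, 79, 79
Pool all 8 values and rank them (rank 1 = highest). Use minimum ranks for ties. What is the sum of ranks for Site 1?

Sorted (descending): 82, 79, 79, 79, 75, 71, 69, 67
The 3 values of 79 occupy positions 2–4 → each gets rank 2.
Site 1 values → pooled ranks: 69→7, 79→2, 71→6, 67→8
Rank sum = 7 + 2 + 6 + 8 = 23

23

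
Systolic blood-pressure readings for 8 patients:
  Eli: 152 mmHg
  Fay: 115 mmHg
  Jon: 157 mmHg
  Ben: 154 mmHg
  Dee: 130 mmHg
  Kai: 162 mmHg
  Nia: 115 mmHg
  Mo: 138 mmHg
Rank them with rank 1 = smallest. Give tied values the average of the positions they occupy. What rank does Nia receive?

1.5

Sorted (ascending): 115, 115, 130, 138, 152, 154, 157, 162
The 2 values of 115 occupy positions 1–2 → average rank (1+2)/2 = 1.5.
Nia has value 115 mmHg → rank 1.5.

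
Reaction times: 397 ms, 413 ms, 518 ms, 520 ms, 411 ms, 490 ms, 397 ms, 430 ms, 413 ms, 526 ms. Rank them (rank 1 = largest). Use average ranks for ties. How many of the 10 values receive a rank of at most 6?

5

Sorted (descending): 526, 520, 518, 490, 430, 413, 413, 411, 397, 397
The 2 values of 413 occupy positions 6–7 → average rank (6+7)/2 = 6.5.
The 2 values of 397 occupy positions 9–10 → average rank (9+10)/2 = 9.5.
Ranks ≤ 6: {1, 2, 3, 4, 5} → 5 values.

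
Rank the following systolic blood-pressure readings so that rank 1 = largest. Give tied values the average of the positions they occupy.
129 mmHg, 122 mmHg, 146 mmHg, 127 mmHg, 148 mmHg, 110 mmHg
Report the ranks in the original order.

3, 5, 2, 4, 1, 6

Sorted (descending): 148, 146, 129, 127, 122, 110
No ties — each value takes its position as its rank.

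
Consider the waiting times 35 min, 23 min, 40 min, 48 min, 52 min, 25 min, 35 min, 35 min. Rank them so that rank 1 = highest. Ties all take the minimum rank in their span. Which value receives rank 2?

Sorted (descending): 52, 48, 40, 35, 35, 35, 25, 23
The 3 values of 35 occupy positions 4–6 → each gets rank 4.
Rank 2 → value 48.

48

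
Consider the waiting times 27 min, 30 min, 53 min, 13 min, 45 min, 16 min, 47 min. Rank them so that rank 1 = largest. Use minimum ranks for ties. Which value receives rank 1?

53

Sorted (descending): 53, 47, 45, 30, 27, 16, 13
No ties — each value takes its position as its rank.
Rank 1 → value 53.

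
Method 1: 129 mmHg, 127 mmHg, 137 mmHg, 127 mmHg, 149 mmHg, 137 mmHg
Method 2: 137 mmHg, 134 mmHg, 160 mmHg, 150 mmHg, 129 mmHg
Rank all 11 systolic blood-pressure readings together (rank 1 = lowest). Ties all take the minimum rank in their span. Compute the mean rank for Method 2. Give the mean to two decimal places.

7.00

Sorted (ascending): 127, 127, 129, 129, 134, 137, 137, 137, 149, 150, 160
The 2 values of 127 occupy positions 1–2 → each gets rank 1.
The 2 values of 129 occupy positions 3–4 → each gets rank 3.
The 3 values of 137 occupy positions 6–8 → each gets rank 6.
Method 2 values → pooled ranks: 137→6, 134→5, 160→11, 150→10, 129→3
Mean rank = (6 + 5 + 11 + 10 + 3) / 5 = 7.00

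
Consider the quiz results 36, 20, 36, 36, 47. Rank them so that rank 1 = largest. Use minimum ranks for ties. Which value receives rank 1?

Sorted (descending): 47, 36, 36, 36, 20
The 3 values of 36 occupy positions 2–4 → each gets rank 2.
Rank 1 → value 47.

47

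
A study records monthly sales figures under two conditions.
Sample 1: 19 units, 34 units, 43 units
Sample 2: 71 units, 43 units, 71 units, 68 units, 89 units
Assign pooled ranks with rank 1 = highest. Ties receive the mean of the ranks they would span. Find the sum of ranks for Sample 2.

Sorted (descending): 89, 71, 71, 68, 43, 43, 34, 19
The 2 values of 71 occupy positions 2–3 → average rank (2+3)/2 = 2.5.
The 2 values of 43 occupy positions 5–6 → average rank (5+6)/2 = 5.5.
Sample 2 values → pooled ranks: 71→2.5, 43→5.5, 71→2.5, 68→4, 89→1
Rank sum = 2.5 + 5.5 + 2.5 + 4 + 1 = 15.5

15.5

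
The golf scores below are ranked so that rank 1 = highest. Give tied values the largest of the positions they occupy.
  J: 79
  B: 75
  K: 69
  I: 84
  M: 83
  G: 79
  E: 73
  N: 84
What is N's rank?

2

Sorted (descending): 84, 84, 83, 79, 79, 75, 73, 69
The 2 values of 84 occupy positions 1–2 → each gets rank 2.
The 2 values of 79 occupy positions 4–5 → each gets rank 5.
N has value 84 → rank 2.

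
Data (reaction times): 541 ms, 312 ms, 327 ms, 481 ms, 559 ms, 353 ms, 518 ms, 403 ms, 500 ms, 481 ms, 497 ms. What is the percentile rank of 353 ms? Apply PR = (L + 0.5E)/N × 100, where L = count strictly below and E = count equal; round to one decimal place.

22.7

N = 11.
Strictly below 353: 2. Equal to 353: 1.
PR = (2 + 0.5·1)/11 × 100 = 22.7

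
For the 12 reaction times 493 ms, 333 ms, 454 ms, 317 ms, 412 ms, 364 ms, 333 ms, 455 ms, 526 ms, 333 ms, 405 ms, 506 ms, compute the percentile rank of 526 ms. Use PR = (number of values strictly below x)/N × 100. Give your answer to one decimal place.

N = 12.
Strictly below 526: 11. Equal to 526: 1.
PR = 11/12 × 100 = 91.7

91.7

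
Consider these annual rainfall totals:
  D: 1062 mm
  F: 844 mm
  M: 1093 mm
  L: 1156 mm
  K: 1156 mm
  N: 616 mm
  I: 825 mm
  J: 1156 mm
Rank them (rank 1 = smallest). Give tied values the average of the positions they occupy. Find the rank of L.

Sorted (ascending): 616, 825, 844, 1062, 1093, 1156, 1156, 1156
The 3 values of 1156 occupy positions 6–8 → average rank 7.
L has value 1156 mm → rank 7.

7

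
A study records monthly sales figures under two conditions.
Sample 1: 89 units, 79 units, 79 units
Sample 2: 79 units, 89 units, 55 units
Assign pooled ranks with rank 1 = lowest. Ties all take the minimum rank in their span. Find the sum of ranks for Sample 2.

8

Sorted (ascending): 55, 79, 79, 79, 89, 89
The 3 values of 79 occupy positions 2–4 → each gets rank 2.
The 2 values of 89 occupy positions 5–6 → each gets rank 5.
Sample 2 values → pooled ranks: 79→2, 89→5, 55→1
Rank sum = 2 + 5 + 1 = 8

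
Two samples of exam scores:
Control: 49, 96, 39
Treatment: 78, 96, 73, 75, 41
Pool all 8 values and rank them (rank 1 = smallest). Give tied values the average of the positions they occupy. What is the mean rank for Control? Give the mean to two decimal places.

3.83

Sorted (ascending): 39, 41, 49, 73, 75, 78, 96, 96
The 2 values of 96 occupy positions 7–8 → average rank (7+8)/2 = 7.5.
Control values → pooled ranks: 49→3, 96→7.5, 39→1
Mean rank = (3 + 7.5 + 1) / 3 = 3.83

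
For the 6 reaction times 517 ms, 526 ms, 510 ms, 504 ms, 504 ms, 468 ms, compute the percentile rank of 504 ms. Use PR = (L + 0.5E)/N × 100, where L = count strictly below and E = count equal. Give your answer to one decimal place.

33.3

N = 6.
Strictly below 504: 1. Equal to 504: 2.
PR = (1 + 0.5·2)/6 × 100 = 33.3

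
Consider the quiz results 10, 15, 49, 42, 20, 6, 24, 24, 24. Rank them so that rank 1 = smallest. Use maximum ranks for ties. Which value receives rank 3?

15

Sorted (ascending): 6, 10, 15, 20, 24, 24, 24, 42, 49
The 3 values of 24 occupy positions 5–7 → each gets rank 7.
Rank 3 → value 15.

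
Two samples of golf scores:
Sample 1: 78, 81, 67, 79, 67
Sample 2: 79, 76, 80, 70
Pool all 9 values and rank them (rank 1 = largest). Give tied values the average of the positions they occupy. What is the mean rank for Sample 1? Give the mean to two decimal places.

5.30

Sorted (descending): 81, 80, 79, 79, 78, 76, 70, 67, 67
The 2 values of 79 occupy positions 3–4 → average rank (3+4)/2 = 3.5.
The 2 values of 67 occupy positions 8–9 → average rank (8+9)/2 = 8.5.
Sample 1 values → pooled ranks: 78→5, 81→1, 67→8.5, 79→3.5, 67→8.5
Mean rank = (5 + 1 + 8.5 + 3.5 + 8.5) / 5 = 5.30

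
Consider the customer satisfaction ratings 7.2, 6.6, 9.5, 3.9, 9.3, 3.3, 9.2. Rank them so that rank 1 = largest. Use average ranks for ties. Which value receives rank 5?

6.6

Sorted (descending): 9.5, 9.3, 9.2, 7.2, 6.6, 3.9, 3.3
No ties — each value takes its position as its rank.
Rank 5 → value 6.6.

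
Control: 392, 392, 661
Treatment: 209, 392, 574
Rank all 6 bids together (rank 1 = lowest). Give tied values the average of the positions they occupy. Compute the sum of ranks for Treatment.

9

Sorted (ascending): 209, 392, 392, 392, 574, 661
The 3 values of 392 occupy positions 2–4 → average rank 3.
Treatment values → pooled ranks: 209→1, 392→3, 574→5
Rank sum = 1 + 3 + 5 = 9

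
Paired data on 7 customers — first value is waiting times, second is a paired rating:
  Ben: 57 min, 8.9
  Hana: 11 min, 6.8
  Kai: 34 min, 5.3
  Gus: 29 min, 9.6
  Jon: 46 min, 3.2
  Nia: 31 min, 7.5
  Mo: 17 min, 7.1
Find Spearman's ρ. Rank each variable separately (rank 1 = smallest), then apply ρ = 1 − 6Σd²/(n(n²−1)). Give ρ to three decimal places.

-0.071

Ranks of variable 1: 7, 1, 5, 3, 6, 4, 2
Ranks of variable 2: 6, 3, 2, 7, 1, 5, 4
d = r₁ − r₂: 1, -2, 3, -4, 5, -1, -2
d²: 1, 4, 9, 16, 25, 1, 4; Σd² = 60
ρ = 1 − 6·60/(7·48) = 1 − 360/336 = -0.071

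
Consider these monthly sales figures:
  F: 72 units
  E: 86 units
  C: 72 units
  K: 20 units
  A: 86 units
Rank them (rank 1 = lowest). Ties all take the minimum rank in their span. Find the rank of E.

Sorted (ascending): 20, 72, 72, 86, 86
The 2 values of 72 occupy positions 2–3 → each gets rank 2.
The 2 values of 86 occupy positions 4–5 → each gets rank 4.
E has value 86 units → rank 4.

4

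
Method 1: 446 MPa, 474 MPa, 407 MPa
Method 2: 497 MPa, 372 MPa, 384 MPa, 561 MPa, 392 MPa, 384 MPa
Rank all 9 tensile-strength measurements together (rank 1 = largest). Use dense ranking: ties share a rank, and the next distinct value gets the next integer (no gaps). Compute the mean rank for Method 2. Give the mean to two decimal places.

5.17

Sorted (descending): 561, 497, 474, 446, 407, 392, 384, 384, 372
The 2 values of 384 share dense rank 7.
Remaining distinct values take the next consecutive integers.
Method 2 values → pooled ranks: 497→2, 372→8, 384→7, 561→1, 392→6, 384→7
Mean rank = (2 + 8 + 7 + 1 + 6 + 7) / 6 = 5.17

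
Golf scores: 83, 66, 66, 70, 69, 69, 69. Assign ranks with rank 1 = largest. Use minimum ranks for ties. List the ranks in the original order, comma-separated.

Sorted (descending): 83, 70, 69, 69, 69, 66, 66
The 3 values of 69 occupy positions 3–5 → each gets rank 3.
The 2 values of 66 occupy positions 6–7 → each gets rank 6.

1, 6, 6, 2, 3, 3, 3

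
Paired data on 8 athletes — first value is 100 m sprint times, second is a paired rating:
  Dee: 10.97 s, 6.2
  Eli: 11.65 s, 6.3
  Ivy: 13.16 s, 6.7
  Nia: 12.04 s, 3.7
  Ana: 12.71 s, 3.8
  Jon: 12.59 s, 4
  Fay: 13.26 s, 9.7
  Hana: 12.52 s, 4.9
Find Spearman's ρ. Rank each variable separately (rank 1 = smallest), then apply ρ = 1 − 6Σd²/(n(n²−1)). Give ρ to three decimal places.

0.333

Ranks of variable 1: 1, 2, 7, 3, 6, 5, 8, 4
Ranks of variable 2: 5, 6, 7, 1, 2, 3, 8, 4
d = r₁ − r₂: -4, -4, 0, 2, 4, 2, 0, 0
d²: 16, 16, 0, 4, 16, 4, 0, 0; Σd² = 56
ρ = 1 − 6·56/(8·63) = 1 − 336/504 = 0.333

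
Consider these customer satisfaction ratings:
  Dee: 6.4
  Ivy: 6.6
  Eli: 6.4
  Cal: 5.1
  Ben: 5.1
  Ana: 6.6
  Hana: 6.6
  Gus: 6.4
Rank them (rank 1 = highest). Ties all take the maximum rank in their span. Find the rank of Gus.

Sorted (descending): 6.6, 6.6, 6.6, 6.4, 6.4, 6.4, 5.1, 5.1
The 3 values of 6.6 occupy positions 1–3 → each gets rank 3.
The 3 values of 6.4 occupy positions 4–6 → each gets rank 6.
The 2 values of 5.1 occupy positions 7–8 → each gets rank 8.
Gus has value 6.4 → rank 6.

6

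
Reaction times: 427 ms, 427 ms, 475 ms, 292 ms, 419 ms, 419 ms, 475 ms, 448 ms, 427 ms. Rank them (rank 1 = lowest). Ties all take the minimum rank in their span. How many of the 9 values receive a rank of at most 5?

6

Sorted (ascending): 292, 419, 419, 427, 427, 427, 448, 475, 475
The 2 values of 419 occupy positions 2–3 → each gets rank 2.
The 3 values of 427 occupy positions 4–6 → each gets rank 4.
The 2 values of 475 occupy positions 8–9 → each gets rank 8.
Ranks ≤ 5: {1, 2, 2, 4, 4, 4} → 6 values.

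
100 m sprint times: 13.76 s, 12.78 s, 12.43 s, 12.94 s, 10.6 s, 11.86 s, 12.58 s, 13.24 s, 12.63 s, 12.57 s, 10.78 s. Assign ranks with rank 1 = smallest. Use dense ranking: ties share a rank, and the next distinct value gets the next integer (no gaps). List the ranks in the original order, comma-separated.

11, 8, 4, 9, 1, 3, 6, 10, 7, 5, 2

Sorted (ascending): 10.6, 10.78, 11.86, 12.43, 12.57, 12.58, 12.63, 12.78, 12.94, 13.24, 13.76
No ties — each value takes its position as its rank.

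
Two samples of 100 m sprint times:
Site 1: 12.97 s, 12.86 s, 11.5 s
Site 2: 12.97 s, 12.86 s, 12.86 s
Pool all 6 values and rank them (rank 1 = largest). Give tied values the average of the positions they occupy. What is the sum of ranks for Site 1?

Sorted (descending): 12.97, 12.97, 12.86, 12.86, 12.86, 11.5
The 2 values of 12.97 occupy positions 1–2 → average rank (1+2)/2 = 1.5.
The 3 values of 12.86 occupy positions 3–5 → average rank 4.
Site 1 values → pooled ranks: 12.97→1.5, 12.86→4, 11.5→6
Rank sum = 1.5 + 4 + 6 = 11.5

11.5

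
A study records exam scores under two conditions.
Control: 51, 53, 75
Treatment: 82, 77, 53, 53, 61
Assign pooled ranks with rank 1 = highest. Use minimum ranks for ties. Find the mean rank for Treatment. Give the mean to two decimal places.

Sorted (descending): 82, 77, 75, 61, 53, 53, 53, 51
The 3 values of 53 occupy positions 5–7 → each gets rank 5.
Treatment values → pooled ranks: 82→1, 77→2, 53→5, 53→5, 61→4
Mean rank = (1 + 2 + 5 + 5 + 4) / 5 = 3.40

3.40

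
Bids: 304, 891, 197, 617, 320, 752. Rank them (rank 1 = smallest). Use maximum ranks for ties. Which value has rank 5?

752

Sorted (ascending): 197, 304, 320, 617, 752, 891
No ties — each value takes its position as its rank.
Rank 5 → value 752.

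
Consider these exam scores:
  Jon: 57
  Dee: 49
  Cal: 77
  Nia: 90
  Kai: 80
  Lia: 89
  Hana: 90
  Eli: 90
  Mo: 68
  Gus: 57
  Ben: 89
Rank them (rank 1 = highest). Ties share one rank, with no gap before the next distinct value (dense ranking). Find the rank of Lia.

2

Sorted (descending): 90, 90, 90, 89, 89, 80, 77, 68, 57, 57, 49
The 3 values of 90 share dense rank 1.
The 2 values of 89 share dense rank 2.
The 2 values of 57 share dense rank 6.
Remaining distinct values take the next consecutive integers.
Lia has value 89 → rank 2.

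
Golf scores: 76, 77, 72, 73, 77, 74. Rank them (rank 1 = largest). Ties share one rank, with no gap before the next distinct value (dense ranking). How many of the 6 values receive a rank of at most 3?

4

Sorted (descending): 77, 77, 76, 74, 73, 72
The 2 values of 77 share dense rank 1.
Remaining distinct values take the next consecutive integers.
Ranks ≤ 3: {1, 1, 2, 3} → 4 values.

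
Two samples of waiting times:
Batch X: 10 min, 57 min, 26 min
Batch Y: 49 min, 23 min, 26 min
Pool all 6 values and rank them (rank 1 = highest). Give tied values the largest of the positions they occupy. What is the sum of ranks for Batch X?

Sorted (descending): 57, 49, 26, 26, 23, 10
The 2 values of 26 occupy positions 3–4 → each gets rank 4.
Batch X values → pooled ranks: 10→6, 57→1, 26→4
Rank sum = 6 + 1 + 4 = 11

11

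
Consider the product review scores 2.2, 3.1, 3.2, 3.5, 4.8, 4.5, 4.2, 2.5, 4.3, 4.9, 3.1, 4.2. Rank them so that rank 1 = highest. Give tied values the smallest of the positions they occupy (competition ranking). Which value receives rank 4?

Sorted (descending): 4.9, 4.8, 4.5, 4.3, 4.2, 4.2, 3.5, 3.2, 3.1, 3.1, 2.5, 2.2
The 2 values of 4.2 occupy positions 5–6 → each gets rank 5.
The 2 values of 3.1 occupy positions 9–10 → each gets rank 9.
Rank 4 → value 4.3.

4.3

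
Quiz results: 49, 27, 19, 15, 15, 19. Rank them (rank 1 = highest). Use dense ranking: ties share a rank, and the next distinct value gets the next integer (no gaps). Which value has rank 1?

49

Sorted (descending): 49, 27, 19, 19, 15, 15
The 2 values of 19 share dense rank 3.
The 2 values of 15 share dense rank 4.
Remaining distinct values take the next consecutive integers.
Rank 1 → value 49.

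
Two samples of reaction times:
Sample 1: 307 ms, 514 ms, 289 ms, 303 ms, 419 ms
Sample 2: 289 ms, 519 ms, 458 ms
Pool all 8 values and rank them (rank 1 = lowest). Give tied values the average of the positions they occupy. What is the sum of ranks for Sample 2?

15.5

Sorted (ascending): 289, 289, 303, 307, 419, 458, 514, 519
The 2 values of 289 occupy positions 1–2 → average rank (1+2)/2 = 1.5.
Sample 2 values → pooled ranks: 289→1.5, 519→8, 458→6
Rank sum = 1.5 + 8 + 6 = 15.5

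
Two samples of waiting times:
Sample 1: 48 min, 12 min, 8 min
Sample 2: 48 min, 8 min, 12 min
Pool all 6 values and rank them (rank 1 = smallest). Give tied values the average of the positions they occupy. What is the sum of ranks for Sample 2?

10.5

Sorted (ascending): 8, 8, 12, 12, 48, 48
The 2 values of 8 occupy positions 1–2 → average rank (1+2)/2 = 1.5.
The 2 values of 12 occupy positions 3–4 → average rank (3+4)/2 = 3.5.
The 2 values of 48 occupy positions 5–6 → average rank (5+6)/2 = 5.5.
Sample 2 values → pooled ranks: 48→5.5, 8→1.5, 12→3.5
Rank sum = 5.5 + 1.5 + 3.5 = 10.5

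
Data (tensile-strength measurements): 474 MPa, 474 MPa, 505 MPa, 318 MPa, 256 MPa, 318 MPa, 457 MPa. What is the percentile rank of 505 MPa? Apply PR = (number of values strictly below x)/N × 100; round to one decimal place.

N = 7.
Strictly below 505: 6. Equal to 505: 1.
PR = 6/7 × 100 = 85.7

85.7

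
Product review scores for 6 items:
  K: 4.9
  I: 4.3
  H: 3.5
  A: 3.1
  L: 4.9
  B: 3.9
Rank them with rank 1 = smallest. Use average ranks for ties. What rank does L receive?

Sorted (ascending): 3.1, 3.5, 3.9, 4.3, 4.9, 4.9
The 2 values of 4.9 occupy positions 5–6 → average rank (5+6)/2 = 5.5.
L has value 4.9 → rank 5.5.

5.5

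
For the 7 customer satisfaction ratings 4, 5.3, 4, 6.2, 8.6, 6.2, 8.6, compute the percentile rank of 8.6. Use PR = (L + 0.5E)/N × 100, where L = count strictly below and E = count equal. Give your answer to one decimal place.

N = 7.
Strictly below 8.6: 5. Equal to 8.6: 2.
PR = (5 + 0.5·2)/7 × 100 = 85.7

85.7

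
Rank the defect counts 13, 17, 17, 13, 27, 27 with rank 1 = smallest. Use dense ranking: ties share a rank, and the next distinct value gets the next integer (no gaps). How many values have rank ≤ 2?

4

Sorted (ascending): 13, 13, 17, 17, 27, 27
The 2 values of 13 share dense rank 1.
The 2 values of 17 share dense rank 2.
The 2 values of 27 share dense rank 3.
Ranks ≤ 2: {1, 1, 2, 2} → 4 values.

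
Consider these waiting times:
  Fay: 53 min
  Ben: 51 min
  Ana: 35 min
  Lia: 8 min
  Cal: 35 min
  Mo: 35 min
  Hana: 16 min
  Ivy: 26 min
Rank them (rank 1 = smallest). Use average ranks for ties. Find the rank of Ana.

5

Sorted (ascending): 8, 16, 26, 35, 35, 35, 51, 53
The 3 values of 35 occupy positions 4–6 → average rank 5.
Ana has value 35 min → rank 5.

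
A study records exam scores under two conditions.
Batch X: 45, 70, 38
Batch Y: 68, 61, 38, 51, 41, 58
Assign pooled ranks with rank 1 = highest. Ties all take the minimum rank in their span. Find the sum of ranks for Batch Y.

29

Sorted (descending): 70, 68, 61, 58, 51, 45, 41, 38, 38
The 2 values of 38 occupy positions 8–9 → each gets rank 8.
Batch Y values → pooled ranks: 68→2, 61→3, 38→8, 51→5, 41→7, 58→4
Rank sum = 2 + 3 + 8 + 5 + 7 + 4 = 29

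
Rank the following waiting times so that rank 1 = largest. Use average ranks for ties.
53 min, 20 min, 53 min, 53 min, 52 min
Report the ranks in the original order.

2, 5, 2, 2, 4

Sorted (descending): 53, 53, 53, 52, 20
The 3 values of 53 occupy positions 1–3 → average rank 2.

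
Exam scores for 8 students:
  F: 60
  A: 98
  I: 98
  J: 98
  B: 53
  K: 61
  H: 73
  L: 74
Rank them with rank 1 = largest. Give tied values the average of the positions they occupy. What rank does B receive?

Sorted (descending): 98, 98, 98, 74, 73, 61, 60, 53
The 3 values of 98 occupy positions 1–3 → average rank 2.
B has value 53 → rank 8.

8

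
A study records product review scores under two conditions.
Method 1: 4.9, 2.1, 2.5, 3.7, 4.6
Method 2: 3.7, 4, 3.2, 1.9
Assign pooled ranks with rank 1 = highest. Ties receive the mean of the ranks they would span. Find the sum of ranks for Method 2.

Sorted (descending): 4.9, 4.6, 4, 3.7, 3.7, 3.2, 2.5, 2.1, 1.9
The 2 values of 3.7 occupy positions 4–5 → average rank (4+5)/2 = 4.5.
Method 2 values → pooled ranks: 3.7→4.5, 4→3, 3.2→6, 1.9→9
Rank sum = 4.5 + 3 + 6 + 9 = 22.5

22.5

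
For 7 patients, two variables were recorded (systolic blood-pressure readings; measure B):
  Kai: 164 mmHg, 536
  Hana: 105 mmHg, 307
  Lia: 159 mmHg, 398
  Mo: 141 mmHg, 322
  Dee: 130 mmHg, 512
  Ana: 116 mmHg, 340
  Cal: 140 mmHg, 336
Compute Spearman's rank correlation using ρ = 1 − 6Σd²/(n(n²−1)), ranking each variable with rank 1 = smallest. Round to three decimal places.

0.571

Ranks of variable 1: 7, 1, 6, 5, 3, 2, 4
Ranks of variable 2: 7, 1, 5, 2, 6, 4, 3
d = r₁ − r₂: 0, 0, 1, 3, -3, -2, 1
d²: 0, 0, 1, 9, 9, 4, 1; Σd² = 24
ρ = 1 − 6·24/(7·48) = 1 − 144/336 = 0.571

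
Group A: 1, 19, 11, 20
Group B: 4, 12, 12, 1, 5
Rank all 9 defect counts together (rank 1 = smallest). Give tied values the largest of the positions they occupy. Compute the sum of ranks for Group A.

24

Sorted (ascending): 1, 1, 4, 5, 11, 12, 12, 19, 20
The 2 values of 1 occupy positions 1–2 → each gets rank 2.
The 2 values of 12 occupy positions 6–7 → each gets rank 7.
Group A values → pooled ranks: 1→2, 19→8, 11→5, 20→9
Rank sum = 2 + 8 + 5 + 9 = 24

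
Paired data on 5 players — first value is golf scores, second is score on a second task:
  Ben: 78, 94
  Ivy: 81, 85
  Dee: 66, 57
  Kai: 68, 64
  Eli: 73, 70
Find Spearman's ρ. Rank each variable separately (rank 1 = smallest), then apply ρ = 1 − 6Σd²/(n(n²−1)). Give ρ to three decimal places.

Ranks of variable 1: 4, 5, 1, 2, 3
Ranks of variable 2: 5, 4, 1, 2, 3
d = r₁ − r₂: -1, 1, 0, 0, 0
d²: 1, 1, 0, 0, 0; Σd² = 2
ρ = 1 − 6·2/(5·24) = 1 − 12/120 = 0.900

0.900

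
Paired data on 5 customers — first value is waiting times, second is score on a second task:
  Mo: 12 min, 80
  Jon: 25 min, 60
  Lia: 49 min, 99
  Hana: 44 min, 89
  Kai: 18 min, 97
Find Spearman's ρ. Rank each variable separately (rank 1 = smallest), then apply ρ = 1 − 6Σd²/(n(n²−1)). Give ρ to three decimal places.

Ranks of variable 1: 1, 3, 5, 4, 2
Ranks of variable 2: 2, 1, 5, 3, 4
d = r₁ − r₂: -1, 2, 0, 1, -2
d²: 1, 4, 0, 1, 4; Σd² = 10
ρ = 1 − 6·10/(5·24) = 1 − 60/120 = 0.500

0.500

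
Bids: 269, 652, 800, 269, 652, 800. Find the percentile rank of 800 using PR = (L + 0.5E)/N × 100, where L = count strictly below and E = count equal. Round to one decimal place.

N = 6.
Strictly below 800: 4. Equal to 800: 2.
PR = (4 + 0.5·2)/6 × 100 = 83.3

83.3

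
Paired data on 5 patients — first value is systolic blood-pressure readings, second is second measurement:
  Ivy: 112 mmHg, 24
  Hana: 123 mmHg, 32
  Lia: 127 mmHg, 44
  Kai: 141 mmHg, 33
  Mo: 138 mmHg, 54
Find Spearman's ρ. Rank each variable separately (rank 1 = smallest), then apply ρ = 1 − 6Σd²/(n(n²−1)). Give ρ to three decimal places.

0.700

Ranks of variable 1: 1, 2, 3, 5, 4
Ranks of variable 2: 1, 2, 4, 3, 5
d = r₁ − r₂: 0, 0, -1, 2, -1
d²: 0, 0, 1, 4, 1; Σd² = 6
ρ = 1 − 6·6/(5·24) = 1 − 36/120 = 0.700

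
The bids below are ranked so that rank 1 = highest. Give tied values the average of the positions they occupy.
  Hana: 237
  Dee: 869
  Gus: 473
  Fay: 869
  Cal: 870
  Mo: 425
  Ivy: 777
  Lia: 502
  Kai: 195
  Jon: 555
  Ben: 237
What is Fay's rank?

2.5

Sorted (descending): 870, 869, 869, 777, 555, 502, 473, 425, 237, 237, 195
The 2 values of 869 occupy positions 2–3 → average rank (2+3)/2 = 2.5.
The 2 values of 237 occupy positions 9–10 → average rank (9+10)/2 = 9.5.
Fay has value 869 → rank 2.5.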